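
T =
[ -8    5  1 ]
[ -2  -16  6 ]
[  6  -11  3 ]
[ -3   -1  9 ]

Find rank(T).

3

Row reduce to echelon form.
R2 ← R2 − (1/4)·R1: [0, -69/4, 23/4]
R3 ← R3 + (3/4)·R1: [0, -29/4, 15/4]
R4 ← R4 − (3/8)·R1: [0, -23/8, 69/8]
R3 ← R3 − (29/69)·R2: [0, 0, 4/3]
R4 ← R4 − (1/6)·R2: [0, 0, 23/3]
R4 ← R4 − (23/4)·R3: [0, 0, 0]
Echelon form has 3 nonzero rows, so rank(T) = 3.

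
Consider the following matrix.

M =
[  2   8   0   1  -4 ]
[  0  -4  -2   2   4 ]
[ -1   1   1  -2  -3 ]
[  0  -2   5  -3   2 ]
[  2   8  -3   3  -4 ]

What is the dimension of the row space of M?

3

Row reduce to echelon form.
R3 ← R3 + (1/2)·R1: [0, 5, 1, -3/2, -5]
R5 ← R5 − R1: [0, 0, -3, 2, 0]
R3 ← R3 + (5/4)·R2: [0, 0, -3/2, 1, 0]
R4 ← R4 − (1/2)·R2: [0, 0, 6, -4, 0]
R4 ← R4 + (4)·R3: [0, 0, 0, 0, 0]
R5 ← R5 − (2)·R3: [0, 0, 0, 0, 0]
Echelon form has 3 nonzero rows, so rank(M) = 3.
The row space has dimension equal to the rank: 3.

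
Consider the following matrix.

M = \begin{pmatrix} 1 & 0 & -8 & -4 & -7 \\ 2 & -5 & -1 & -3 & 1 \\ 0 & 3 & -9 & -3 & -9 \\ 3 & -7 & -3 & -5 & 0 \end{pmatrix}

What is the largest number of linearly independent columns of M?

Row reduce to echelon form.
R2 ← R2 − (2)·R1: [0, -5, 15, 5, 15]
R4 ← R4 − (3)·R1: [0, -7, 21, 7, 21]
R3 ← R3 + (3/5)·R2: [0, 0, 0, 0, 0]
R4 ← R4 − (7/5)·R2: [0, 0, 0, 0, 0]
Echelon form has 2 nonzero rows, so rank(M) = 2.
The rank gives the maximum number of linearly independent columns: 2.

2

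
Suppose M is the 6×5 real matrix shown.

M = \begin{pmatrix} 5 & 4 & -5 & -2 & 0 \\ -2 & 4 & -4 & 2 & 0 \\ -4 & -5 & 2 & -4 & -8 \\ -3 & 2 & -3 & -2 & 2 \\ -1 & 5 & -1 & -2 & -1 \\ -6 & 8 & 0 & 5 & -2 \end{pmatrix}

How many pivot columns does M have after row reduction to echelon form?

5

Row reduce to echelon form.
R2 ← R2 + (2/5)·R1: [0, 28/5, -6, 6/5, 0]
R3 ← R3 + (4/5)·R1: [0, -9/5, -2, -28/5, -8]
R4 ← R4 + (3/5)·R1: [0, 22/5, -6, -16/5, 2]
R5 ← R5 + (1/5)·R1: [0, 29/5, -2, -12/5, -1]
R6 ← R6 + (6/5)·R1: [0, 64/5, -6, 13/5, -2]
R3 ← R3 + (9/28)·R2: [0, 0, -55/14, -73/14, -8]
R4 ← R4 − (11/14)·R2: [0, 0, -9/7, -29/7, 2]
R5 ← R5 − (29/28)·R2: [0, 0, 59/14, -51/14, -1]
R6 ← R6 − (16/7)·R2: [0, 0, 54/7, -1/7, -2]
R4 ← R4 − (18/55)·R3: [0, 0, 0, -134/55, 254/55]
R5 ← R5 + (59/55)·R3: [0, 0, 0, -508/55, -527/55]
R6 ← R6 + (108/55)·R3: [0, 0, 0, -571/55, -974/55]
R5 ← R5 − (254/67)·R4: [0, 0, 0, 0, -1815/67]
R6 ← R6 − (571/134)·R4: [0, 0, 0, 0, -2505/67]
R6 ← R6 − (167/121)·R5: [0, 0, 0, 0, 0]
Echelon form has 5 nonzero rows, so rank(M) = 5.
Each nonzero row contributes one pivot column: 5 pivot columns.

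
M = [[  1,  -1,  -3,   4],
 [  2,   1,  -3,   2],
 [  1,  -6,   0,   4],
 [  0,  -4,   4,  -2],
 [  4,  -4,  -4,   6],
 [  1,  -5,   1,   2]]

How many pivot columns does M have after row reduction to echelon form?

3

Row reduce to echelon form.
R2 ← R2 − (2)·R1: [0, 3, 3, -6]
R3 ← R3 − R1: [0, -5, 3, 0]
R5 ← R5 − (4)·R1: [0, 0, 8, -10]
R6 ← R6 − R1: [0, -4, 4, -2]
R3 ← R3 + (5/3)·R2: [0, 0, 8, -10]
R4 ← R4 + (4/3)·R2: [0, 0, 8, -10]
R6 ← R6 + (4/3)·R2: [0, 0, 8, -10]
R4 ← R4 − R3: [0, 0, 0, 0]
R5 ← R5 − R3: [0, 0, 0, 0]
R6 ← R6 − R3: [0, 0, 0, 0]
Echelon form has 3 nonzero rows, so rank(M) = 3.
Each nonzero row contributes one pivot column: 3 pivot columns.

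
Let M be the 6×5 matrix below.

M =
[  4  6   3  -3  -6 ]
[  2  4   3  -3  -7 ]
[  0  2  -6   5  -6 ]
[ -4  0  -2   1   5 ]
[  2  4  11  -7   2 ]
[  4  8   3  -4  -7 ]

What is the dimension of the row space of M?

Row reduce to echelon form.
R2 ← R2 − (1/2)·R1: [0, 1, 3/2, -3/2, -4]
R4 ← R4 + R1: [0, 6, 1, -2, -1]
R5 ← R5 − (1/2)·R1: [0, 1, 19/2, -11/2, 5]
R6 ← R6 − R1: [0, 2, 0, -1, -1]
R3 ← R3 − (2)·R2: [0, 0, -9, 8, 2]
R4 ← R4 − (6)·R2: [0, 0, -8, 7, 23]
R5 ← R5 − R2: [0, 0, 8, -4, 9]
R6 ← R6 − (2)·R2: [0, 0, -3, 2, 7]
R4 ← R4 − (8/9)·R3: [0, 0, 0, -1/9, 191/9]
R5 ← R5 + (8/9)·R3: [0, 0, 0, 28/9, 97/9]
R6 ← R6 − (1/3)·R3: [0, 0, 0, -2/3, 19/3]
R5 ← R5 + (28)·R4: [0, 0, 0, 0, 605]
R6 ← R6 − (6)·R4: [0, 0, 0, 0, -121]
R6 ← R6 + (1/5)·R5: [0, 0, 0, 0, 0]
Echelon form has 5 nonzero rows, so rank(M) = 5.
The row space has dimension equal to the rank: 5.

5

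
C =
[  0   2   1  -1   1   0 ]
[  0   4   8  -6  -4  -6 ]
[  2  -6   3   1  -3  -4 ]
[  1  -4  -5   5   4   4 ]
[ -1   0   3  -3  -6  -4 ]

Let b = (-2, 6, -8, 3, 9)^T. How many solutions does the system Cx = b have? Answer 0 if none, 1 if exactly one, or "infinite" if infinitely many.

0

Row reduce the augmented matrix [C | b].
Swap R1 ↔ R3
R4 ← R4 − (1/2)·R1: [0, -1, -13/2, 9/2, 11/2, 6, 7]
R5 ← R5 + (1/2)·R1: [0, -3, 9/2, -5/2, -15/2, -6, 5]
R3 ← R3 − (1/2)·R2: [0, 0, -3, 2, 3, 3, -5]
R4 ← R4 + (1/4)·R2: [0, 0, -9/2, 3, 9/2, 9/2, 17/2]
R5 ← R5 + (3/4)·R2: [0, 0, 21/2, -7, -21/2, -21/2, 19/2]
R4 ← R4 − (3/2)·R3: [0, 0, 0, 0, 0, 0, 16]
R5 ← R5 + (7/2)·R3: [0, 0, 0, 0, 0, 0, -8]
R5 ← R5 + (1/2)·R4: [0, 0, 0, 0, 0, 0, 0]
The echelon form has 4 nonzero rows; the last pivot sits in the augmented column, so rank(C) = 3 but rank([C|b]) = 4.
Since the ranks differ, the system is inconsistent.
It has no solutions.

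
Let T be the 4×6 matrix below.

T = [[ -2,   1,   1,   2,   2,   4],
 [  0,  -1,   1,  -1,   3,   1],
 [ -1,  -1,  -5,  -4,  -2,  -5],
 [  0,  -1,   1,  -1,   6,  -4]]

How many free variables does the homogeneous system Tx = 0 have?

2

Row reduce to echelon form.
R3 ← R3 − (1/2)·R1: [0, -3/2, -11/2, -5, -3, -7]
R3 ← R3 − (3/2)·R2: [0, 0, -7, -7/2, -15/2, -17/2]
R4 ← R4 − R2: [0, 0, 0, 0, 3, -5]
4 nonzero rows, so rank(T) = 4.
T has 6 columns; by rank–nullity, nullity = 6 − 4 = 2.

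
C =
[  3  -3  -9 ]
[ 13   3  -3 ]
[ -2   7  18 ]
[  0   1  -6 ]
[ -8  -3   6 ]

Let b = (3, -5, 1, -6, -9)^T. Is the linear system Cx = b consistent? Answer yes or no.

no

Row reduce the augmented matrix [C | b].
R2 ← R2 − (13/3)·R1: [0, 16, 36, -18]
R3 ← R3 + (2/3)·R1: [0, 5, 12, 3]
R5 ← R5 + (8/3)·R1: [0, -11, -18, -1]
R3 ← R3 − (5/16)·R2: [0, 0, 3/4, 69/8]
R4 ← R4 − (1/16)·R2: [0, 0, -33/4, -39/8]
R5 ← R5 + (11/16)·R2: [0, 0, 27/4, -107/8]
R4 ← R4 + (11)·R3: [0, 0, 0, 90]
R5 ← R5 − (9)·R3: [0, 0, 0, -91]
R5 ← R5 + (91/90)·R4: [0, 0, 0, 0]
The echelon form has 4 nonzero rows; the last pivot sits in the augmented column, so rank(C) = 3 but rank([C|b]) = 4.
Since the ranks differ, the system is inconsistent.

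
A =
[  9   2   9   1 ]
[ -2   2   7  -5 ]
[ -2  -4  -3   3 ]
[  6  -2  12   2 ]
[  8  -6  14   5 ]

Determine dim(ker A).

0

Row reduce to echelon form.
R2 ← R2 + (2/9)·R1: [0, 22/9, 9, -43/9]
R3 ← R3 + (2/9)·R1: [0, -32/9, -1, 29/9]
R4 ← R4 − (2/3)·R1: [0, -10/3, 6, 4/3]
R5 ← R5 − (8/9)·R1: [0, -70/9, 6, 37/9]
R3 ← R3 + (16/11)·R2: [0, 0, 133/11, -41/11]
R4 ← R4 + (15/11)·R2: [0, 0, 201/11, -57/11]
R5 ← R5 + (35/11)·R2: [0, 0, 381/11, -122/11]
R4 ← R4 − (201/133)·R3: [0, 0, 0, 60/133]
R5 ← R5 − (381/133)·R3: [0, 0, 0, -55/133]
R5 ← R5 + (11/12)·R4: [0, 0, 0, 0]
4 nonzero rows, so rank(A) = 4.
A has 4 columns; by rank–nullity, nullity = 4 − 4 = 0.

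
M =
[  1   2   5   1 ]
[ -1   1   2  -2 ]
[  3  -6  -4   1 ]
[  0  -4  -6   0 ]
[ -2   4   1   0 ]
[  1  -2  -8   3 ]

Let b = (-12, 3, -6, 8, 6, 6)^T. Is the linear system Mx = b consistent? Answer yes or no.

Row reduce the augmented matrix [M | b].
R2 ← R2 + R1: [0, 3, 7, -1, -9]
R3 ← R3 − (3)·R1: [0, -12, -19, -2, 30]
R5 ← R5 + (2)·R1: [0, 8, 11, 2, -18]
R6 ← R6 − R1: [0, -4, -13, 2, 18]
R3 ← R3 + (4)·R2: [0, 0, 9, -6, -6]
R4 ← R4 + (4/3)·R2: [0, 0, 10/3, -4/3, -4]
R5 ← R5 − (8/3)·R2: [0, 0, -23/3, 14/3, 6]
R6 ← R6 + (4/3)·R2: [0, 0, -11/3, 2/3, 6]
R4 ← R4 − (10/27)·R3: [0, 0, 0, 8/9, -16/9]
R5 ← R5 + (23/27)·R3: [0, 0, 0, -4/9, 8/9]
R6 ← R6 + (11/27)·R3: [0, 0, 0, -16/9, 32/9]
R5 ← R5 + (1/2)·R4: [0, 0, 0, 0, 0]
R6 ← R6 + (2)·R4: [0, 0, 0, 0, 0]
The echelon form has 4 nonzero rows, and every pivot lies in the first 4 columns, so rank(M) = rank([M|b]) = 4.
The system is consistent.

yes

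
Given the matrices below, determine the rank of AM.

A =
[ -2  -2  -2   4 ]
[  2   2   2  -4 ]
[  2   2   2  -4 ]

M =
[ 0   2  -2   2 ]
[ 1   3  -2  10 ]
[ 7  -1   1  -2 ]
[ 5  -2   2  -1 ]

1

First compute AM:
[[  4, -16,  14, -24],
 [ -4,  16, -14,  24],
 [ -4,  16, -14,  24]]
Now row reduce the product.
R2 ← R2 + R1: [0, 0, 0, 0]
R3 ← R3 + R1: [0, 0, 0, 0]
1 nonzero row, so rank(AM) = 1.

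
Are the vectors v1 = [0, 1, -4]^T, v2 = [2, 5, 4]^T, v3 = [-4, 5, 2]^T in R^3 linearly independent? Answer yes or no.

yes

Form the matrix with these vectors as rows and row reduce.
Swap R1 ↔ R2
R3 ← R3 + (2)·R1: [0, 15, 10]
R3 ← R3 − (15)·R2: [0, 0, 70]
3 nonzero rows, so the 3 vectors span a space of dimension 3.
Since 3 = 3, the vectors are linearly independent.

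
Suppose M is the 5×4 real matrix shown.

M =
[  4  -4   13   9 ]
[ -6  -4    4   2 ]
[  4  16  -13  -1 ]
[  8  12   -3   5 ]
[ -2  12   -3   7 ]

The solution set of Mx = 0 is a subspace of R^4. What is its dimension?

1

Row reduce to echelon form.
R2 ← R2 + (3/2)·R1: [0, -10, 47/2, 31/2]
R3 ← R3 − R1: [0, 20, -26, -10]
R4 ← R4 − (2)·R1: [0, 20, -29, -13]
R5 ← R5 + (1/2)·R1: [0, 10, 7/2, 23/2]
R3 ← R3 + (2)·R2: [0, 0, 21, 21]
R4 ← R4 + (2)·R2: [0, 0, 18, 18]
R5 ← R5 + R2: [0, 0, 27, 27]
R4 ← R4 − (6/7)·R3: [0, 0, 0, 0]
R5 ← R5 − (9/7)·R3: [0, 0, 0, 0]
3 nonzero rows, so rank(M) = 3.
M has 4 columns; by rank–nullity, nullity = 4 − 3 = 1.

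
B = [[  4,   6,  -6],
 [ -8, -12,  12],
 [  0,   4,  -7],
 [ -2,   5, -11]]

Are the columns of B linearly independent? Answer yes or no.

Row reduce B to echelon form.
R2 ← R2 + (2)·R1: [0, 0, 0]
R4 ← R4 + (1/2)·R1: [0, 8, -14]
Swap R2 ↔ R3
R4 ← R4 − (2)·R2: [0, 0, 0]
2 pivots among 3 columns.
Only 2 < 3 pivot columns, so the columns are linearly dependent.

no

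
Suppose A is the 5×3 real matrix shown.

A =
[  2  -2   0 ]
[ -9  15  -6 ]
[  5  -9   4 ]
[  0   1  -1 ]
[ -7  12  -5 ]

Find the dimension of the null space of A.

1

Row reduce to echelon form.
R2 ← R2 + (9/2)·R1: [0, 6, -6]
R3 ← R3 − (5/2)·R1: [0, -4, 4]
R5 ← R5 + (7/2)·R1: [0, 5, -5]
R3 ← R3 + (2/3)·R2: [0, 0, 0]
R4 ← R4 − (1/6)·R2: [0, 0, 0]
R5 ← R5 − (5/6)·R2: [0, 0, 0]
2 nonzero rows, so rank(A) = 2.
A has 3 columns; by rank–nullity, nullity = 3 − 2 = 1.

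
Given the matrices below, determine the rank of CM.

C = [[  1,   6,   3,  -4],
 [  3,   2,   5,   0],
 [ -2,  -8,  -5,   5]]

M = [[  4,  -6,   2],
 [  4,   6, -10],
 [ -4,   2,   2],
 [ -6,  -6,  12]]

2

First compute CM:
[[ 40,  60, -100],
 [  0,   4,  -4],
 [-50, -76, 126]]
Now row reduce the product.
R3 ← R3 + (5/4)·R1: [0, -1, 1]
R3 ← R3 + (1/4)·R2: [0, 0, 0]
2 nonzero rows, so rank(CM) = 2.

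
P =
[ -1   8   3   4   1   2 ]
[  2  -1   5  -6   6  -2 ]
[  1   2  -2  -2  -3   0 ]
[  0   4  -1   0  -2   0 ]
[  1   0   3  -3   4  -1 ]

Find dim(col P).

5

Row reduce to echelon form.
R2 ← R2 + (2)·R1: [0, 15, 11, 2, 8, 2]
R3 ← R3 + R1: [0, 10, 1, 2, -2, 2]
R5 ← R5 + R1: [0, 8, 6, 1, 5, 1]
R3 ← R3 − (2/3)·R2: [0, 0, -19/3, 2/3, -22/3, 2/3]
R4 ← R4 − (4/15)·R2: [0, 0, -59/15, -8/15, -62/15, -8/15]
R5 ← R5 − (8/15)·R2: [0, 0, 2/15, -1/15, 11/15, -1/15]
R4 ← R4 − (59/95)·R3: [0, 0, 0, -18/19, 8/19, -18/19]
R5 ← R5 + (2/95)·R3: [0, 0, 0, -1/19, 11/19, -1/19]
R5 ← R5 − (1/18)·R4: [0, 0, 0, 0, 5/9, 0]
Echelon form has 5 nonzero rows, so rank(P) = 5.
The column space has dimension equal to the rank: 5.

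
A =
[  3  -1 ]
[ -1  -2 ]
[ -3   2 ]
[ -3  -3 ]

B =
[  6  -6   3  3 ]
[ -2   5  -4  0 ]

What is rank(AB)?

First compute AB:
[[ 20, -23,  13,   9],
 [ -2,  -4,   5,  -3],
 [-22,  28, -17,  -9],
 [-12,   3,   3,  -9]]
Now row reduce the product.
R2 ← R2 + (1/10)·R1: [0, -63/10, 63/10, -21/10]
R3 ← R3 + (11/10)·R1: [0, 27/10, -27/10, 9/10]
R4 ← R4 + (3/5)·R1: [0, -54/5, 54/5, -18/5]
R3 ← R3 + (3/7)·R2: [0, 0, 0, 0]
R4 ← R4 − (12/7)·R2: [0, 0, 0, 0]
2 nonzero rows, so rank(AB) = 2.

2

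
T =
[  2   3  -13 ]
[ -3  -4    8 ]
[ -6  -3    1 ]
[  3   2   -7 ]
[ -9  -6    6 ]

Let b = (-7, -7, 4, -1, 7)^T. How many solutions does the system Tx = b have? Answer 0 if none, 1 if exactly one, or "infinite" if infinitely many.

0

Row reduce the augmented matrix [T | b].
R2 ← R2 + (3/2)·R1: [0, 1/2, -23/2, -35/2]
R3 ← R3 + (3)·R1: [0, 6, -38, -17]
R4 ← R4 − (3/2)·R1: [0, -5/2, 25/2, 19/2]
R5 ← R5 + (9/2)·R1: [0, 15/2, -105/2, -49/2]
R3 ← R3 − (12)·R2: [0, 0, 100, 193]
R4 ← R4 + (5)·R2: [0, 0, -45, -78]
R5 ← R5 − (15)·R2: [0, 0, 120, 238]
R4 ← R4 + (9/20)·R3: [0, 0, 0, 177/20]
R5 ← R5 − (6/5)·R3: [0, 0, 0, 32/5]
R5 ← R5 − (128/177)·R4: [0, 0, 0, 0]
The echelon form has 4 nonzero rows; the last pivot sits in the augmented column, so rank(T) = 3 but rank([T|b]) = 4.
Since the ranks differ, the system is inconsistent.
It has no solutions.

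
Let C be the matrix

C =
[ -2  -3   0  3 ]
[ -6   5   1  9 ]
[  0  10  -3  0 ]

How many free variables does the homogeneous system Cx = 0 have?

1

Row reduce to echelon form.
R2 ← R2 − (3)·R1: [0, 14, 1, 0]
R3 ← R3 − (5/7)·R2: [0, 0, -26/7, 0]
3 nonzero rows, so rank(C) = 3.
C has 4 columns; by rank–nullity, nullity = 4 − 3 = 1.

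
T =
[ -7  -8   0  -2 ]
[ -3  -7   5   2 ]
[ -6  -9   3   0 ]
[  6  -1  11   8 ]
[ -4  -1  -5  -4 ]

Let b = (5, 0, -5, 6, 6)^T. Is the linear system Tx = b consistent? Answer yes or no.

Row reduce the augmented matrix [T | b].
R2 ← R2 − (3/7)·R1: [0, -25/7, 5, 20/7, -15/7]
R3 ← R3 − (6/7)·R1: [0, -15/7, 3, 12/7, -65/7]
R4 ← R4 + (6/7)·R1: [0, -55/7, 11, 44/7, 72/7]
R5 ← R5 − (4/7)·R1: [0, 25/7, -5, -20/7, 22/7]
R3 ← R3 − (3/5)·R2: [0, 0, 0, 0, -8]
R4 ← R4 − (11/5)·R2: [0, 0, 0, 0, 15]
R5 ← R5 + R2: [0, 0, 0, 0, 1]
R4 ← R4 + (15/8)·R3: [0, 0, 0, 0, 0]
R5 ← R5 + (1/8)·R3: [0, 0, 0, 0, 0]
The echelon form has 3 nonzero rows; the last pivot sits in the augmented column, so rank(T) = 2 but rank([T|b]) = 3.
Since the ranks differ, the system is inconsistent.

no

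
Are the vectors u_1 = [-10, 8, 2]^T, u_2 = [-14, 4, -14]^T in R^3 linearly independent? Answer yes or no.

yes

Form the matrix with these vectors as rows and row reduce.
R2 ← R2 − (7/5)·R1: [0, -36/5, -84/5]
2 nonzero rows, so the 2 vectors span a space of dimension 2.
Since 2 = 2, the vectors are linearly independent.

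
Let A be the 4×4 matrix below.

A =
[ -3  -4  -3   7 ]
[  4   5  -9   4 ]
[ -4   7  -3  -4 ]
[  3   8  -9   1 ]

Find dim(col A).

3

Row reduce to echelon form.
R2 ← R2 + (4/3)·R1: [0, -1/3, -13, 40/3]
R3 ← R3 − (4/3)·R1: [0, 37/3, 1, -40/3]
R4 ← R4 + R1: [0, 4, -12, 8]
R3 ← R3 + (37)·R2: [0, 0, -480, 480]
R4 ← R4 + (12)·R2: [0, 0, -168, 168]
R4 ← R4 − (7/20)·R3: [0, 0, 0, 0]
Echelon form has 3 nonzero rows, so rank(A) = 3.
The column space has dimension equal to the rank: 3.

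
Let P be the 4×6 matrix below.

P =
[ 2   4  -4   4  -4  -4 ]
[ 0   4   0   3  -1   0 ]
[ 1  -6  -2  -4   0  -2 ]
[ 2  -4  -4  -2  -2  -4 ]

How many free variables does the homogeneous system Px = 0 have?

4

Row reduce to echelon form.
R3 ← R3 − (1/2)·R1: [0, -8, 0, -6, 2, 0]
R4 ← R4 − R1: [0, -8, 0, -6, 2, 0]
R3 ← R3 + (2)·R2: [0, 0, 0, 0, 0, 0]
R4 ← R4 + (2)·R2: [0, 0, 0, 0, 0, 0]
2 nonzero rows, so rank(P) = 2.
P has 6 columns; by rank–nullity, nullity = 6 − 2 = 4.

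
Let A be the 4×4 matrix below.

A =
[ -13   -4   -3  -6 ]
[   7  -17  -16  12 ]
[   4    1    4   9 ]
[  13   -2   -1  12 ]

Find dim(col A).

Row reduce to echelon form.
R2 ← R2 + (7/13)·R1: [0, -249/13, -229/13, 114/13]
R3 ← R3 + (4/13)·R1: [0, -3/13, 40/13, 93/13]
R4 ← R4 + R1: [0, -6, -4, 6]
R3 ← R3 − (1/83)·R2: [0, 0, 273/83, 585/83]
R4 ← R4 − (26/83)·R2: [0, 0, 126/83, 270/83]
R4 ← R4 − (6/13)·R3: [0, 0, 0, 0]
Echelon form has 3 nonzero rows, so rank(A) = 3.
The column space has dimension equal to the rank: 3.

3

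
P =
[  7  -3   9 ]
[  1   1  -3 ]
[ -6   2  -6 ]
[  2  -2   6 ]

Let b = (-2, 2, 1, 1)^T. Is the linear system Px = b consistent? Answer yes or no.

no

Row reduce the augmented matrix [P | b].
R2 ← R2 − (1/7)·R1: [0, 10/7, -30/7, 16/7]
R3 ← R3 + (6/7)·R1: [0, -4/7, 12/7, -5/7]
R4 ← R4 − (2/7)·R1: [0, -8/7, 24/7, 11/7]
R3 ← R3 + (2/5)·R2: [0, 0, 0, 1/5]
R4 ← R4 + (4/5)·R2: [0, 0, 0, 17/5]
R4 ← R4 − (17)·R3: [0, 0, 0, 0]
The echelon form has 3 nonzero rows; the last pivot sits in the augmented column, so rank(P) = 2 but rank([P|b]) = 3.
Since the ranks differ, the system is inconsistent.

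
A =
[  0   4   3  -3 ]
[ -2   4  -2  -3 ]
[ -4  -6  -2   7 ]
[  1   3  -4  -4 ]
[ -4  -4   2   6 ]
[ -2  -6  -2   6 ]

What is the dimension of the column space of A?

Row reduce to echelon form.
Swap R1 ↔ R2
R3 ← R3 − (2)·R1: [0, -14, 2, 13]
R4 ← R4 + (1/2)·R1: [0, 5, -5, -11/2]
R5 ← R5 − (2)·R1: [0, -12, 6, 12]
R6 ← R6 − R1: [0, -10, 0, 9]
R3 ← R3 + (7/2)·R2: [0, 0, 25/2, 5/2]
R4 ← R4 − (5/4)·R2: [0, 0, -35/4, -7/4]
R5 ← R5 + (3)·R2: [0, 0, 15, 3]
R6 ← R6 + (5/2)·R2: [0, 0, 15/2, 3/2]
R4 ← R4 + (7/10)·R3: [0, 0, 0, 0]
R5 ← R5 − (6/5)·R3: [0, 0, 0, 0]
R6 ← R6 − (3/5)·R3: [0, 0, 0, 0]
Echelon form has 3 nonzero rows, so rank(A) = 3.
The column space has dimension equal to the rank: 3.

3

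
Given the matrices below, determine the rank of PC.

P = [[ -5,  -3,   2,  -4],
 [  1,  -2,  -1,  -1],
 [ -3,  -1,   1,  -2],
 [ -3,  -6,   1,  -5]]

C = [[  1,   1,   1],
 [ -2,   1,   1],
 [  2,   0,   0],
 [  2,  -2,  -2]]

First compute PC:
[[ -3,   0,   0],
 [  1,   1,   1],
 [ -3,   0,   0],
 [  1,   1,   1]]
Now row reduce the product.
R2 ← R2 + (1/3)·R1: [0, 1, 1]
R3 ← R3 − R1: [0, 0, 0]
R4 ← R4 + (1/3)·R1: [0, 1, 1]
R4 ← R4 − R2: [0, 0, 0]
2 nonzero rows, so rank(PC) = 2.

2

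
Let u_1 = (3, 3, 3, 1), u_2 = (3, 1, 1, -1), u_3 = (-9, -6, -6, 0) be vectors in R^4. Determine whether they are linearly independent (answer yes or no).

no

Form the matrix with these vectors as rows and row reduce.
R2 ← R2 − R1: [0, -2, -2, -2]
R3 ← R3 + (3)·R1: [0, 3, 3, 3]
R3 ← R3 + (3/2)·R2: [0, 0, 0, 0]
2 nonzero rows, so the 3 vectors span a space of dimension 2.
Since 2 < 3, the vectors are linearly dependent.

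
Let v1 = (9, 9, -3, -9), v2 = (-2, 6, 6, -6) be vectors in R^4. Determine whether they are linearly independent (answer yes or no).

yes

Form the matrix with these vectors as rows and row reduce.
R2 ← R2 + (2/9)·R1: [0, 8, 16/3, -8]
2 nonzero rows, so the 2 vectors span a space of dimension 2.
Since 2 = 2, the vectors are linearly independent.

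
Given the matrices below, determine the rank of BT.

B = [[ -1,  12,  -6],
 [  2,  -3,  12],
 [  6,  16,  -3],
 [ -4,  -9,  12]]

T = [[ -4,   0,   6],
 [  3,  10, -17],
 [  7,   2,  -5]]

First compute BT:
[[ -2, 108, -180],
 [ 67,  -6,   3],
 [  3, 154, -221],
 [ 73, -66,  69]]
Now row reduce the product.
R2 ← R2 + (67/2)·R1: [0, 3612, -6027]
R3 ← R3 + (3/2)·R1: [0, 316, -491]
R4 ← R4 + (73/2)·R1: [0, 3876, -6501]
R3 ← R3 − (79/903)·R2: [0, 0, 1560/43]
R4 ← R4 − (323/301)·R2: [0, 0, -1440/43]
R4 ← R4 + (12/13)·R3: [0, 0, 0]
3 nonzero rows, so rank(BT) = 3.

3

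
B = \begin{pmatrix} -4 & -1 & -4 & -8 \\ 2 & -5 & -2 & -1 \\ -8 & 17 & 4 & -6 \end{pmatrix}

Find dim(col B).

3

Row reduce to echelon form.
R2 ← R2 + (1/2)·R1: [0, -11/2, -4, -5]
R3 ← R3 − (2)·R1: [0, 19, 12, 10]
R3 ← R3 + (38/11)·R2: [0, 0, -20/11, -80/11]
Echelon form has 3 nonzero rows, so rank(B) = 3.
The column space has dimension equal to the rank: 3.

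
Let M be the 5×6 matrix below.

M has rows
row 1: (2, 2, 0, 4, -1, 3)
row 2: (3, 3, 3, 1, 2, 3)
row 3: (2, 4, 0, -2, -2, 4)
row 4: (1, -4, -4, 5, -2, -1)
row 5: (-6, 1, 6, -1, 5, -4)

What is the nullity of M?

2

Row reduce to echelon form.
R2 ← R2 − (3/2)·R1: [0, 0, 3, -5, 7/2, -3/2]
R3 ← R3 − R1: [0, 2, 0, -6, -1, 1]
R4 ← R4 − (1/2)·R1: [0, -5, -4, 3, -3/2, -5/2]
R5 ← R5 + (3)·R1: [0, 7, 6, 11, 2, 5]
Swap R2 ↔ R3
R4 ← R4 + (5/2)·R2: [0, 0, -4, -12, -4, 0]
R5 ← R5 − (7/2)·R2: [0, 0, 6, 32, 11/2, 3/2]
R4 ← R4 + (4/3)·R3: [0, 0, 0, -56/3, 2/3, -2]
R5 ← R5 − (2)·R3: [0, 0, 0, 42, -3/2, 9/2]
R5 ← R5 + (9/4)·R4: [0, 0, 0, 0, 0, 0]
4 nonzero rows, so rank(M) = 4.
M has 6 columns; by rank–nullity, nullity = 6 − 4 = 2.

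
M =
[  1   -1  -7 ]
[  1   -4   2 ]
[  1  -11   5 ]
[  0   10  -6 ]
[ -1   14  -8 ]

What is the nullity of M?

0

Row reduce to echelon form.
R2 ← R2 − R1: [0, -3, 9]
R3 ← R3 − R1: [0, -10, 12]
R5 ← R5 + R1: [0, 13, -15]
R3 ← R3 − (10/3)·R2: [0, 0, -18]
R4 ← R4 + (10/3)·R2: [0, 0, 24]
R5 ← R5 + (13/3)·R2: [0, 0, 24]
R4 ← R4 + (4/3)·R3: [0, 0, 0]
R5 ← R5 + (4/3)·R3: [0, 0, 0]
3 nonzero rows, so rank(M) = 3.
M has 3 columns; by rank–nullity, nullity = 3 − 3 = 0.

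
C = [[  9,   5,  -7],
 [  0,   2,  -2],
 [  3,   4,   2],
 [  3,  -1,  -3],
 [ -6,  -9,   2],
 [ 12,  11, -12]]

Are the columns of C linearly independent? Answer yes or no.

Row reduce C to echelon form.
R3 ← R3 − (1/3)·R1: [0, 7/3, 13/3]
R4 ← R4 − (1/3)·R1: [0, -8/3, -2/3]
R5 ← R5 + (2/3)·R1: [0, -17/3, -8/3]
R6 ← R6 − (4/3)·R1: [0, 13/3, -8/3]
R3 ← R3 − (7/6)·R2: [0, 0, 20/3]
R4 ← R4 + (4/3)·R2: [0, 0, -10/3]
R5 ← R5 + (17/6)·R2: [0, 0, -25/3]
R6 ← R6 − (13/6)·R2: [0, 0, 5/3]
R4 ← R4 + (1/2)·R3: [0, 0, 0]
R5 ← R5 + (5/4)·R3: [0, 0, 0]
R6 ← R6 − (1/4)·R3: [0, 0, 0]
3 pivots among 3 columns.
Every column is a pivot column, so the columns are linearly independent.

yes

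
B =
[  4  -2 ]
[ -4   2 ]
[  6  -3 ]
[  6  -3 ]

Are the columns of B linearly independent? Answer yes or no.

no

Row reduce B to echelon form.
R2 ← R2 + R1: [0, 0]
R3 ← R3 − (3/2)·R1: [0, 0]
R4 ← R4 − (3/2)·R1: [0, 0]
1 pivot among 2 columns.
Only 1 < 2 pivot columns, so the columns are linearly dependent.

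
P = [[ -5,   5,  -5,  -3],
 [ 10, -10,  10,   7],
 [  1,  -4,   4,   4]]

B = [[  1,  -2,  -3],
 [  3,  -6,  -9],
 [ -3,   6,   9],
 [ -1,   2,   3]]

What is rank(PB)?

1

First compute PB:
[[ 28, -56, -84],
 [-57, 114, 171],
 [-27,  54,  81]]
Now row reduce the product.
R2 ← R2 + (57/28)·R1: [0, 0, 0]
R3 ← R3 + (27/28)·R1: [0, 0, 0]
1 nonzero row, so rank(PB) = 1.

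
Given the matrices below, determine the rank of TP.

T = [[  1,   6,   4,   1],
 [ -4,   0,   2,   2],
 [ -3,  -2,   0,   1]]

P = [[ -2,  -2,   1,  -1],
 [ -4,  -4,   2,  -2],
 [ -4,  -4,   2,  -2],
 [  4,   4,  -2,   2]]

First compute TP:
[[-38, -38,  19, -19],
 [  8,   8,  -4,   4],
 [ 18,  18,  -9,   9]]
Now row reduce the product.
R2 ← R2 + (4/19)·R1: [0, 0, 0, 0]
R3 ← R3 + (9/19)·R1: [0, 0, 0, 0]
1 nonzero row, so rank(TP) = 1.

1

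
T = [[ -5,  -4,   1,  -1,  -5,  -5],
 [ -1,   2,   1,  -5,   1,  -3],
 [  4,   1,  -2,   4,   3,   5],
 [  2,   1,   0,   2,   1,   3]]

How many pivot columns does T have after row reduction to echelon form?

Row reduce to echelon form.
R2 ← R2 − (1/5)·R1: [0, 14/5, 4/5, -24/5, 2, -2]
R3 ← R3 + (4/5)·R1: [0, -11/5, -6/5, 16/5, -1, 1]
R4 ← R4 + (2/5)·R1: [0, -3/5, 2/5, 8/5, -1, 1]
R3 ← R3 + (11/14)·R2: [0, 0, -4/7, -4/7, 4/7, -4/7]
R4 ← R4 + (3/14)·R2: [0, 0, 4/7, 4/7, -4/7, 4/7]
R4 ← R4 + R3: [0, 0, 0, 0, 0, 0]
Echelon form has 3 nonzero rows, so rank(T) = 3.
Each nonzero row contributes one pivot column: 3 pivot columns.

3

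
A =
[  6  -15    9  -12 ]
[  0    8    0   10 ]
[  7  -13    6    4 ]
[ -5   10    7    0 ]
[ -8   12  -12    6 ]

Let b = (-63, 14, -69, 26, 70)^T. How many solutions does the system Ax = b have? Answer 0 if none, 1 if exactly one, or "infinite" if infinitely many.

Row reduce the augmented matrix [A | b].
R3 ← R3 − (7/6)·R1: [0, 9/2, -9/2, 18, 9/2]
R4 ← R4 + (5/6)·R1: [0, -5/2, 29/2, -10, -53/2]
R5 ← R5 + (4/3)·R1: [0, -8, 0, -10, -14]
R3 ← R3 − (9/16)·R2: [0, 0, -9/2, 99/8, -27/8]
R4 ← R4 + (5/16)·R2: [0, 0, 29/2, -55/8, -177/8]
R5 ← R5 + R2: [0, 0, 0, 0, 0]
R4 ← R4 + (29/9)·R3: [0, 0, 0, 33, -33]
The echelon form has 4 nonzero rows, and every pivot lies in the first 4 columns, so rank(A) = rank([A|b]) = 4.
The system is consistent.
rank = 4 = number of unknowns, so the solution is unique.

1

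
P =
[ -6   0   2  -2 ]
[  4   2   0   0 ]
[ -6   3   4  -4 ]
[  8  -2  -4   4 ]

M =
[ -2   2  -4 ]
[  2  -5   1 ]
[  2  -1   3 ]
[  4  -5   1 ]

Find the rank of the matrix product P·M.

First compute PM:
[[  8,  -4,  28],
 [ -4,  -2, -14],
 [ 10, -11,  35],
 [-12,  10, -42]]
Now row reduce the product.
R2 ← R2 + (1/2)·R1: [0, -4, 0]
R3 ← R3 − (5/4)·R1: [0, -6, 0]
R4 ← R4 + (3/2)·R1: [0, 4, 0]
R3 ← R3 − (3/2)·R2: [0, 0, 0]
R4 ← R4 + R2: [0, 0, 0]
2 nonzero rows, so rank(PM) = 2.

2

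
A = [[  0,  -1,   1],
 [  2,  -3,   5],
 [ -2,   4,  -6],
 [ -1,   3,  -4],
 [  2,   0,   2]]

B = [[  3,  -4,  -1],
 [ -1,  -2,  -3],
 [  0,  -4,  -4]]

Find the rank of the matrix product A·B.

First compute AB:
[[  1,  -2,  -1],
 [  9, -22, -13],
 [-10,  24,  14],
 [ -6,  14,   8],
 [  6, -16, -10]]
Now row reduce the product.
R2 ← R2 − (9)·R1: [0, -4, -4]
R3 ← R3 + (10)·R1: [0, 4, 4]
R4 ← R4 + (6)·R1: [0, 2, 2]
R5 ← R5 − (6)·R1: [0, -4, -4]
R3 ← R3 + R2: [0, 0, 0]
R4 ← R4 + (1/2)·R2: [0, 0, 0]
R5 ← R5 − R2: [0, 0, 0]
2 nonzero rows, so rank(AB) = 2.

2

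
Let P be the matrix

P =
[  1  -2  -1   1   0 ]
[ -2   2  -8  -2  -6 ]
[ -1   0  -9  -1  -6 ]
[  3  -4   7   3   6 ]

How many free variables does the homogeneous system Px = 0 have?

3

Row reduce to echelon form.
R2 ← R2 + (2)·R1: [0, -2, -10, 0, -6]
R3 ← R3 + R1: [0, -2, -10, 0, -6]
R4 ← R4 − (3)·R1: [0, 2, 10, 0, 6]
R3 ← R3 − R2: [0, 0, 0, 0, 0]
R4 ← R4 + R2: [0, 0, 0, 0, 0]
2 nonzero rows, so rank(P) = 2.
P has 5 columns; by rank–nullity, nullity = 5 − 2 = 3.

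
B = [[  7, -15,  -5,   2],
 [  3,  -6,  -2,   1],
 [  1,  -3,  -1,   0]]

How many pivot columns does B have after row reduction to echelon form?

Row reduce to echelon form.
R2 ← R2 − (3/7)·R1: [0, 3/7, 1/7, 1/7]
R3 ← R3 − (1/7)·R1: [0, -6/7, -2/7, -2/7]
R3 ← R3 + (2)·R2: [0, 0, 0, 0]
Echelon form has 2 nonzero rows, so rank(B) = 2.
Each nonzero row contributes one pivot column: 2 pivot columns.

2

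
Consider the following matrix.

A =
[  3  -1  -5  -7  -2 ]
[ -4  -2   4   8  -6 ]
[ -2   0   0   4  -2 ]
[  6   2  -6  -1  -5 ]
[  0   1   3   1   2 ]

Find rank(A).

5

Row reduce to echelon form.
R2 ← R2 + (4/3)·R1: [0, -10/3, -8/3, -4/3, -26/3]
R3 ← R3 + (2/3)·R1: [0, -2/3, -10/3, -2/3, -10/3]
R4 ← R4 − (2)·R1: [0, 4, 4, 13, -1]
R3 ← R3 − (1/5)·R2: [0, 0, -14/5, -2/5, -8/5]
R4 ← R4 + (6/5)·R2: [0, 0, 4/5, 57/5, -57/5]
R5 ← R5 + (3/10)·R2: [0, 0, 11/5, 3/5, -3/5]
R4 ← R4 + (2/7)·R3: [0, 0, 0, 79/7, -83/7]
R5 ← R5 + (11/14)·R3: [0, 0, 0, 2/7, -13/7]
R5 ← R5 − (2/79)·R4: [0, 0, 0, 0, -123/79]
Echelon form has 5 nonzero rows, so rank(A) = 5.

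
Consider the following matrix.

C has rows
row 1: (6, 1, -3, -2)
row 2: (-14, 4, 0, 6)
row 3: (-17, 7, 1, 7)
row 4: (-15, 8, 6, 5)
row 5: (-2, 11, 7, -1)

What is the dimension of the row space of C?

3

Row reduce to echelon form.
R2 ← R2 + (7/3)·R1: [0, 19/3, -7, 4/3]
R3 ← R3 + (17/6)·R1: [0, 59/6, -15/2, 4/3]
R4 ← R4 + (5/2)·R1: [0, 21/2, -3/2, 0]
R5 ← R5 + (1/3)·R1: [0, 34/3, 6, -5/3]
R3 ← R3 − (59/38)·R2: [0, 0, 64/19, -14/19]
R4 ← R4 − (63/38)·R2: [0, 0, 192/19, -42/19]
R5 ← R5 − (34/19)·R2: [0, 0, 352/19, -77/19]
R4 ← R4 − (3)·R3: [0, 0, 0, 0]
R5 ← R5 − (11/2)·R3: [0, 0, 0, 0]
Echelon form has 3 nonzero rows, so rank(C) = 3.
The row space has dimension equal to the rank: 3.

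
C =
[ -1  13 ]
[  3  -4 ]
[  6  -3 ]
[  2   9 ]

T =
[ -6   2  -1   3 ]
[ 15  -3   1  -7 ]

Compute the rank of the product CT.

2

First compute CT:
[[201, -41,  14, -94],
 [-78,  18,  -7,  37],
 [-81,  21,  -9,  39],
 [123, -23,   7, -57]]
Now row reduce the product.
R2 ← R2 + (26/67)·R1: [0, 140/67, -105/67, 35/67]
R3 ← R3 + (27/67)·R1: [0, 300/67, -225/67, 75/67]
R4 ← R4 − (41/67)·R1: [0, 140/67, -105/67, 35/67]
R3 ← R3 − (15/7)·R2: [0, 0, 0, 0]
R4 ← R4 − R2: [0, 0, 0, 0]
2 nonzero rows, so rank(CT) = 2.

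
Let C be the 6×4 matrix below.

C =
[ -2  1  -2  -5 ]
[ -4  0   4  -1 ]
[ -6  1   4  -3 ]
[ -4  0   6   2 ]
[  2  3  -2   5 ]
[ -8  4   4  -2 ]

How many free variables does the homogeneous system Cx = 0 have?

Row reduce to echelon form.
R2 ← R2 − (2)·R1: [0, -2, 8, 9]
R3 ← R3 − (3)·R1: [0, -2, 10, 12]
R4 ← R4 − (2)·R1: [0, -2, 10, 12]
R5 ← R5 + R1: [0, 4, -4, 0]
R6 ← R6 − (4)·R1: [0, 0, 12, 18]
R3 ← R3 − R2: [0, 0, 2, 3]
R4 ← R4 − R2: [0, 0, 2, 3]
R5 ← R5 + (2)·R2: [0, 0, 12, 18]
R4 ← R4 − R3: [0, 0, 0, 0]
R5 ← R5 − (6)·R3: [0, 0, 0, 0]
R6 ← R6 − (6)·R3: [0, 0, 0, 0]
3 nonzero rows, so rank(C) = 3.
C has 4 columns; by rank–nullity, nullity = 4 − 3 = 1.

1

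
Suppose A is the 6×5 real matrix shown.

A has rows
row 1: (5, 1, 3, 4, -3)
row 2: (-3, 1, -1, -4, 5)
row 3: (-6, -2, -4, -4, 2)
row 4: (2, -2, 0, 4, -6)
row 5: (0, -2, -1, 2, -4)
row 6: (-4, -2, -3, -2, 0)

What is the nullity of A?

3

Row reduce to echelon form.
R2 ← R2 + (3/5)·R1: [0, 8/5, 4/5, -8/5, 16/5]
R3 ← R3 + (6/5)·R1: [0, -4/5, -2/5, 4/5, -8/5]
R4 ← R4 − (2/5)·R1: [0, -12/5, -6/5, 12/5, -24/5]
R6 ← R6 + (4/5)·R1: [0, -6/5, -3/5, 6/5, -12/5]
R3 ← R3 + (1/2)·R2: [0, 0, 0, 0, 0]
R4 ← R4 + (3/2)·R2: [0, 0, 0, 0, 0]
R5 ← R5 + (5/4)·R2: [0, 0, 0, 0, 0]
R6 ← R6 + (3/4)·R2: [0, 0, 0, 0, 0]
2 nonzero rows, so rank(A) = 2.
A has 5 columns; by rank–nullity, nullity = 5 − 2 = 3.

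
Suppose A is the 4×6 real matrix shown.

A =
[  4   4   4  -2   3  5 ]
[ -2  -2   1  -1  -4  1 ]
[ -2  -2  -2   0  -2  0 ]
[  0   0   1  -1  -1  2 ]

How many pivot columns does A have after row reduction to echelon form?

3

Row reduce to echelon form.
R2 ← R2 + (1/2)·R1: [0, 0, 3, -2, -5/2, 7/2]
R3 ← R3 + (1/2)·R1: [0, 0, 0, -1, -1/2, 5/2]
R4 ← R4 − (1/3)·R2: [0, 0, 0, -1/3, -1/6, 5/6]
R4 ← R4 − (1/3)·R3: [0, 0, 0, 0, 0, 0]
Echelon form has 3 nonzero rows, so rank(A) = 3.
Each nonzero row contributes one pivot column: 3 pivot columns.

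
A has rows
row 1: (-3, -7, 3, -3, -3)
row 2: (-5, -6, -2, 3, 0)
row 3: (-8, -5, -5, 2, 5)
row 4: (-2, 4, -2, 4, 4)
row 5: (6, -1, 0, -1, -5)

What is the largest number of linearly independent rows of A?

Row reduce to echelon form.
R2 ← R2 − (5/3)·R1: [0, 17/3, -7, 8, 5]
R3 ← R3 − (8/3)·R1: [0, 41/3, -13, 10, 13]
R4 ← R4 − (2/3)·R1: [0, 26/3, -4, 6, 6]
R5 ← R5 + (2)·R1: [0, -15, 6, -7, -11]
R3 ← R3 − (41/17)·R2: [0, 0, 66/17, -158/17, 16/17]
R4 ← R4 − (26/17)·R2: [0, 0, 114/17, -106/17, -28/17]
R5 ← R5 + (45/17)·R2: [0, 0, -213/17, 241/17, 38/17]
R4 ← R4 − (19/11)·R3: [0, 0, 0, 108/11, -36/11]
R5 ← R5 + (71/22)·R3: [0, 0, 0, -174/11, 58/11]
R5 ← R5 + (29/18)·R4: [0, 0, 0, 0, 0]
Echelon form has 4 nonzero rows, so rank(A) = 4.
The rank gives the maximum number of linearly independent rows: 4.

4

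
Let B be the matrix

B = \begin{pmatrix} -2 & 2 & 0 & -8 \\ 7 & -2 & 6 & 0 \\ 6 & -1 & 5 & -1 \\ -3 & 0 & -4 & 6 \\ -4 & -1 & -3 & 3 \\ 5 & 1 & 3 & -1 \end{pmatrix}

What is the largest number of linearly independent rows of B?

Row reduce to echelon form.
R2 ← R2 + (7/2)·R1: [0, 5, 6, -28]
R3 ← R3 + (3)·R1: [0, 5, 5, -25]
R4 ← R4 − (3/2)·R1: [0, -3, -4, 18]
R5 ← R5 − (2)·R1: [0, -5, -3, 19]
R6 ← R6 + (5/2)·R1: [0, 6, 3, -21]
R3 ← R3 − R2: [0, 0, -1, 3]
R4 ← R4 + (3/5)·R2: [0, 0, -2/5, 6/5]
R5 ← R5 + R2: [0, 0, 3, -9]
R6 ← R6 − (6/5)·R2: [0, 0, -21/5, 63/5]
R4 ← R4 − (2/5)·R3: [0, 0, 0, 0]
R5 ← R5 + (3)·R3: [0, 0, 0, 0]
R6 ← R6 − (21/5)·R3: [0, 0, 0, 0]
Echelon form has 3 nonzero rows, so rank(B) = 3.
The rank gives the maximum number of linearly independent rows: 3.

3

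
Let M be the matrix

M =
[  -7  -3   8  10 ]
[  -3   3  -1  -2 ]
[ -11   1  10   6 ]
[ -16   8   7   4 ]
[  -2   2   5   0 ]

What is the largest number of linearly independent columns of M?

Row reduce to echelon form.
R2 ← R2 − (3/7)·R1: [0, 30/7, -31/7, -44/7]
R3 ← R3 − (11/7)·R1: [0, 40/7, -18/7, -68/7]
R4 ← R4 − (16/7)·R1: [0, 104/7, -79/7, -132/7]
R5 ← R5 − (2/7)·R1: [0, 20/7, 19/7, -20/7]
R3 ← R3 − (4/3)·R2: [0, 0, 10/3, -4/3]
R4 ← R4 − (52/15)·R2: [0, 0, 61/15, 44/15]
R5 ← R5 − (2/3)·R2: [0, 0, 17/3, 4/3]
R4 ← R4 − (61/50)·R3: [0, 0, 0, 114/25]
R5 ← R5 − (17/10)·R3: [0, 0, 0, 18/5]
R5 ← R5 − (15/19)·R4: [0, 0, 0, 0]
Echelon form has 4 nonzero rows, so rank(M) = 4.
The rank gives the maximum number of linearly independent columns: 4.

4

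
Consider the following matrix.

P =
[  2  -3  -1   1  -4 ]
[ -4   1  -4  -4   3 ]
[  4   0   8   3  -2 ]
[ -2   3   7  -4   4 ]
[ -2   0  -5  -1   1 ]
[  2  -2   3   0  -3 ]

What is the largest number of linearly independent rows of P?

3

Row reduce to echelon form.
R2 ← R2 + (2)·R1: [0, -5, -6, -2, -5]
R3 ← R3 − (2)·R1: [0, 6, 10, 1, 6]
R4 ← R4 + R1: [0, 0, 6, -3, 0]
R5 ← R5 + R1: [0, -3, -6, 0, -3]
R6 ← R6 − R1: [0, 1, 4, -1, 1]
R3 ← R3 + (6/5)·R2: [0, 0, 14/5, -7/5, 0]
R5 ← R5 − (3/5)·R2: [0, 0, -12/5, 6/5, 0]
R6 ← R6 + (1/5)·R2: [0, 0, 14/5, -7/5, 0]
R4 ← R4 − (15/7)·R3: [0, 0, 0, 0, 0]
R5 ← R5 + (6/7)·R3: [0, 0, 0, 0, 0]
R6 ← R6 − R3: [0, 0, 0, 0, 0]
Echelon form has 3 nonzero rows, so rank(P) = 3.
The rank gives the maximum number of linearly independent rows: 3.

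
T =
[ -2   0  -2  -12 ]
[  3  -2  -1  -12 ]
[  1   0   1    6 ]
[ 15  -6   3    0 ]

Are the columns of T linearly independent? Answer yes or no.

Row reduce T to echelon form.
R2 ← R2 + (3/2)·R1: [0, -2, -4, -30]
R3 ← R3 + (1/2)·R1: [0, 0, 0, 0]
R4 ← R4 + (15/2)·R1: [0, -6, -12, -90]
R4 ← R4 − (3)·R2: [0, 0, 0, 0]
2 pivots among 4 columns.
Only 2 < 4 pivot columns, so the columns are linearly dependent.

no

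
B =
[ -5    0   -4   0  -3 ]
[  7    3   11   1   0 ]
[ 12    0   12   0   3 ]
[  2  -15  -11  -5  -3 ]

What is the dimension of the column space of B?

3

Row reduce to echelon form.
R2 ← R2 + (7/5)·R1: [0, 3, 27/5, 1, -21/5]
R3 ← R3 + (12/5)·R1: [0, 0, 12/5, 0, -21/5]
R4 ← R4 + (2/5)·R1: [0, -15, -63/5, -5, -21/5]
R4 ← R4 + (5)·R2: [0, 0, 72/5, 0, -126/5]
R4 ← R4 − (6)·R3: [0, 0, 0, 0, 0]
Echelon form has 3 nonzero rows, so rank(B) = 3.
The column space has dimension equal to the rank: 3.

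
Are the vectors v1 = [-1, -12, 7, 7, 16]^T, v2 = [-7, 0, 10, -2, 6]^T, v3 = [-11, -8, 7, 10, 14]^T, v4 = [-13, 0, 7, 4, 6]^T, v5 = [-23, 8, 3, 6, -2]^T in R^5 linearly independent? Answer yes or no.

no

Form the matrix with these vectors as rows and row reduce.
R2 ← R2 − (7)·R1: [0, 84, -39, -51, -106]
R3 ← R3 − (11)·R1: [0, 124, -70, -67, -162]
R4 ← R4 − (13)·R1: [0, 156, -84, -87, -202]
R5 ← R5 − (23)·R1: [0, 284, -158, -155, -370]
R3 ← R3 − (31/21)·R2: [0, 0, -87/7, 58/7, -116/21]
R4 ← R4 − (13/7)·R2: [0, 0, -81/7, 54/7, -36/7]
R5 ← R5 − (71/21)·R2: [0, 0, -183/7, 122/7, -244/21]
R4 ← R4 − (27/29)·R3: [0, 0, 0, 0, 0]
R5 ← R5 − (61/29)·R3: [0, 0, 0, 0, 0]
3 nonzero rows, so the 5 vectors span a space of dimension 3.
Since 3 < 5, the vectors are linearly dependent.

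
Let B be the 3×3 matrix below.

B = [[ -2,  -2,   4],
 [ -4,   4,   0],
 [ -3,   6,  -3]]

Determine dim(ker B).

1

Row reduce to echelon form.
R2 ← R2 − (2)·R1: [0, 8, -8]
R3 ← R3 − (3/2)·R1: [0, 9, -9]
R3 ← R3 − (9/8)·R2: [0, 0, 0]
2 nonzero rows, so rank(B) = 2.
B has 3 columns; by rank–nullity, nullity = 3 − 2 = 1.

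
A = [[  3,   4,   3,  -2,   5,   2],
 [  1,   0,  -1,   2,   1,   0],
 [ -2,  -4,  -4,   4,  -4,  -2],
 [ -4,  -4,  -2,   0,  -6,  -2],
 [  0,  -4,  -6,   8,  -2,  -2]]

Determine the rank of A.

Row reduce to echelon form.
R2 ← R2 − (1/3)·R1: [0, -4/3, -2, 8/3, -2/3, -2/3]
R3 ← R3 + (2/3)·R1: [0, -4/3, -2, 8/3, -2/3, -2/3]
R4 ← R4 + (4/3)·R1: [0, 4/3, 2, -8/3, 2/3, 2/3]
R3 ← R3 − R2: [0, 0, 0, 0, 0, 0]
R4 ← R4 + R2: [0, 0, 0, 0, 0, 0]
R5 ← R5 − (3)·R2: [0, 0, 0, 0, 0, 0]
Echelon form has 2 nonzero rows, so rank(A) = 2.

2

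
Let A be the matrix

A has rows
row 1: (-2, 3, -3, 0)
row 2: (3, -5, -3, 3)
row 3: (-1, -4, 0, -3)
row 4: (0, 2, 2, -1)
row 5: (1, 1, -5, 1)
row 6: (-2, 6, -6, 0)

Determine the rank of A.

Row reduce to echelon form.
R2 ← R2 + (3/2)·R1: [0, -1/2, -15/2, 3]
R3 ← R3 − (1/2)·R1: [0, -11/2, 3/2, -3]
R5 ← R5 + (1/2)·R1: [0, 5/2, -13/2, 1]
R6 ← R6 − R1: [0, 3, -3, 0]
R3 ← R3 − (11)·R2: [0, 0, 84, -36]
R4 ← R4 + (4)·R2: [0, 0, -28, 11]
R5 ← R5 + (5)·R2: [0, 0, -44, 16]
R6 ← R6 + (6)·R2: [0, 0, -48, 18]
R4 ← R4 + (1/3)·R3: [0, 0, 0, -1]
R5 ← R5 + (11/21)·R3: [0, 0, 0, -20/7]
R6 ← R6 + (4/7)·R3: [0, 0, 0, -18/7]
R5 ← R5 − (20/7)·R4: [0, 0, 0, 0]
R6 ← R6 − (18/7)·R4: [0, 0, 0, 0]
Echelon form has 4 nonzero rows, so rank(A) = 4.

4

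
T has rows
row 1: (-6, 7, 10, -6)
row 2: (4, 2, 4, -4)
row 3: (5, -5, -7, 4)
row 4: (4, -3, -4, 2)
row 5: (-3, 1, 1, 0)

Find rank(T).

Row reduce to echelon form.
R2 ← R2 + (2/3)·R1: [0, 20/3, 32/3, -8]
R3 ← R3 + (5/6)·R1: [0, 5/6, 4/3, -1]
R4 ← R4 + (2/3)·R1: [0, 5/3, 8/3, -2]
R5 ← R5 − (1/2)·R1: [0, -5/2, -4, 3]
R3 ← R3 − (1/8)·R2: [0, 0, 0, 0]
R4 ← R4 − (1/4)·R2: [0, 0, 0, 0]
R5 ← R5 + (3/8)·R2: [0, 0, 0, 0]
Echelon form has 2 nonzero rows, so rank(T) = 2.

2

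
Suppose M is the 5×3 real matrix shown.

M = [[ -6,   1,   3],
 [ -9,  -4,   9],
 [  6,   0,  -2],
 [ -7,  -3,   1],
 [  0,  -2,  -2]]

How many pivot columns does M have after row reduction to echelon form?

3

Row reduce to echelon form.
R2 ← R2 − (3/2)·R1: [0, -11/2, 9/2]
R3 ← R3 + R1: [0, 1, 1]
R4 ← R4 − (7/6)·R1: [0, -25/6, -5/2]
R3 ← R3 + (2/11)·R2: [0, 0, 20/11]
R4 ← R4 − (25/33)·R2: [0, 0, -65/11]
R5 ← R5 − (4/11)·R2: [0, 0, -40/11]
R4 ← R4 + (13/4)·R3: [0, 0, 0]
R5 ← R5 + (2)·R3: [0, 0, 0]
Echelon form has 3 nonzero rows, so rank(M) = 3.
Each nonzero row contributes one pivot column: 3 pivot columns.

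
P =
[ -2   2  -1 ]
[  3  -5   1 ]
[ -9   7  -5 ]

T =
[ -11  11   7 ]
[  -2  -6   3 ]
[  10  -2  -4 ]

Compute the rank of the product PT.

2

First compute PT:
[[  8, -32,  -4],
 [-13,  61,   2],
 [ 35, -131, -22]]
Now row reduce the product.
R2 ← R2 + (13/8)·R1: [0, 9, -9/2]
R3 ← R3 − (35/8)·R1: [0, 9, -9/2]
R3 ← R3 − R2: [0, 0, 0]
2 nonzero rows, so rank(PT) = 2.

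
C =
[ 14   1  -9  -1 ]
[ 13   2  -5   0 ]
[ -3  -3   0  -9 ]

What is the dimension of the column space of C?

3

Row reduce to echelon form.
R2 ← R2 − (13/14)·R1: [0, 15/14, 47/14, 13/14]
R3 ← R3 + (3/14)·R1: [0, -39/14, -27/14, -129/14]
R3 ← R3 + (13/5)·R2: [0, 0, 34/5, -34/5]
Echelon form has 3 nonzero rows, so rank(C) = 3.
The column space has dimension equal to the rank: 3.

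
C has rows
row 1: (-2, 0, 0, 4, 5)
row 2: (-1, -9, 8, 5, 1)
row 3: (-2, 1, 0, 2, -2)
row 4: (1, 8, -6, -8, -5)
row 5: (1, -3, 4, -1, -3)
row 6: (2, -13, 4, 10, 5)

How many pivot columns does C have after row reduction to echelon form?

Row reduce to echelon form.
R2 ← R2 − (1/2)·R1: [0, -9, 8, 3, -3/2]
R3 ← R3 − R1: [0, 1, 0, -2, -7]
R4 ← R4 + (1/2)·R1: [0, 8, -6, -6, -5/2]
R5 ← R5 + (1/2)·R1: [0, -3, 4, 1, -1/2]
R6 ← R6 + R1: [0, -13, 4, 14, 10]
R3 ← R3 + (1/9)·R2: [0, 0, 8/9, -5/3, -43/6]
R4 ← R4 + (8/9)·R2: [0, 0, 10/9, -10/3, -23/6]
R5 ← R5 − (1/3)·R2: [0, 0, 4/3, 0, 0]
R6 ← R6 − (13/9)·R2: [0, 0, -68/9, 29/3, 73/6]
R4 ← R4 − (5/4)·R3: [0, 0, 0, -5/4, 41/8]
R5 ← R5 − (3/2)·R3: [0, 0, 0, 5/2, 43/4]
R6 ← R6 + (17/2)·R3: [0, 0, 0, -9/2, -195/4]
R5 ← R5 + (2)·R4: [0, 0, 0, 0, 21]
R6 ← R6 − (18/5)·R4: [0, 0, 0, 0, -336/5]
R6 ← R6 + (16/5)·R5: [0, 0, 0, 0, 0]
Echelon form has 5 nonzero rows, so rank(C) = 5.
Each nonzero row contributes one pivot column: 5 pivot columns.

5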